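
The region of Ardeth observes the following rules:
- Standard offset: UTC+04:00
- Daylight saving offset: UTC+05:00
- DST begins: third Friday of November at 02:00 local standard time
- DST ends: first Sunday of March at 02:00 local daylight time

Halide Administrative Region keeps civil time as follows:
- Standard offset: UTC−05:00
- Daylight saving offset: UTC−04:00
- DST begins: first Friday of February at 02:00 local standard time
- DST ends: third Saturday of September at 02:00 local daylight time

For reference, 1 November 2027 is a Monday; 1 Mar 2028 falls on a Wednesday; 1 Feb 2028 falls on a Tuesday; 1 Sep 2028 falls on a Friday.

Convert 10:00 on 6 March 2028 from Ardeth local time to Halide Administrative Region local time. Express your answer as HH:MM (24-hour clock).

02:00

1 November 2027 is a Monday, so the first Friday is November 5 and the third is November 19.
1 March 2028 is a Wednesday, so the first Sunday is March 5.
Daylight saving runs 19 November 2027 – 5 March 2028; 6 March 2028 is outside that window, so Ardeth is on standard time at UTC+04:00.
10:00 Ardeth − 4h = 06:00 UTC.
1 February 2028 is a Tuesday, so the first Friday is February 4.
1 September 2028 is a Friday, so the first Saturday is September 2 and the third is September 16.
At the standard offset (UTC−05:00), 06:00 UTC − 5h = 01:00 Halide Administrative Region standard time.
The standard-time date in Halide Administrative Region, 6 March 2028, lies within the daylight-saving period (4 February – 16 September), so Halide Administrative Region is on daylight time, UTC−04:00.
06:00 UTC − 4h = 02:00 Halide Administrative Region.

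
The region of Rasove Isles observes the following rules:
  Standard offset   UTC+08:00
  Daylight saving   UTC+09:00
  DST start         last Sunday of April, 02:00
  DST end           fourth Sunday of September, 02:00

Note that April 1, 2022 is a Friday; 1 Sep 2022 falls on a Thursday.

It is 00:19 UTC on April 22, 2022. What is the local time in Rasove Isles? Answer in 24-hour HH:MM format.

08:19

1 April 2022 is a Friday, so Sundays fall on 3, 10, 17, 24; the last is April 24.
1 September 2022 is a Thursday, so the first Sunday is September 4 and the fourth is September 25.
At the standard offset (UTC+08:00), 00:19 UTC + 8h = 08:19 Rasove Isles standard time.
Daylight saving runs 24 April – 25 September; the standard-time date in Rasove Isles, April 22, 2022, is outside that window, so Rasove Isles is on standard time at UTC+08:00.
00:19 UTC + 8h = 08:19 local.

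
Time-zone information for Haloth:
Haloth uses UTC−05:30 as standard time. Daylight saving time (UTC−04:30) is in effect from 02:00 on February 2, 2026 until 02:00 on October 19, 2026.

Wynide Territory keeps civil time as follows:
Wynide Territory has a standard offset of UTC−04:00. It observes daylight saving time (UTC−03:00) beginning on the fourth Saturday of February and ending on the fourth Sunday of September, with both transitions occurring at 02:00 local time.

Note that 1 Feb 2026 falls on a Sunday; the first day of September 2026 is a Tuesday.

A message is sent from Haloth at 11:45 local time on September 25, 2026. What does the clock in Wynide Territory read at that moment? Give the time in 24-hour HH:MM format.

Daylight saving runs 2 February – 19 October; September 25, 2026 is inside that window, so Haloth is at UTC−04:30.
11:45 Haloth + 4h30m = 16:15 UTC.
1 February 2026 is a Sunday, so the first Saturday is February 7 and the fourth is February 28.
1 September 2026 is a Tuesday, so the first Sunday is September 6 and the fourth is September 27.
At the standard offset (UTC−04:00), 16:15 UTC − 4h = 12:15 Wynide Territory standard time.
The standard-time date in Wynide Territory, September 25, 2026, falls between 28 February and 27 September, so daylight saving is in effect and Wynide Territory is at UTC−03:00.
16:15 UTC − 3h = 13:15 Wynide Territory.

13:15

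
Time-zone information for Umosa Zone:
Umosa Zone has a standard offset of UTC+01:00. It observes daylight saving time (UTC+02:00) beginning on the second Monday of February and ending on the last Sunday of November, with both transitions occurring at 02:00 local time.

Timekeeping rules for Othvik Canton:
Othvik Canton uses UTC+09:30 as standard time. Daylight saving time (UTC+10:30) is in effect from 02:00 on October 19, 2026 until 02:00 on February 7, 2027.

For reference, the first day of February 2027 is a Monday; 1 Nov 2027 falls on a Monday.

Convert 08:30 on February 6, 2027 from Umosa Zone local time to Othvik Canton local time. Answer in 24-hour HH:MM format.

1 February 2027 is a Monday, so the first Monday is February 1 and the second is February 8.
1 November 2027 is a Monday, so Sundays fall on 7, 14, 21, 28; the last is November 28.
February 6, 2027 does not fall between 8 February and 28 November, so daylight saving is not in effect and Umosa Zone is at UTC+01:00.
08:30 Umosa Zone − 1h = 07:30 UTC.
At the standard offset (UTC+09:30), 07:30 UTC + 9h30m = 17:00 Othvik Canton standard time.
The standard-time date in Othvik Canton, February 6, 2027, lies within the daylight-saving period (19 October 2026 – 7 February 2027), so Othvik Canton is on daylight time, UTC+10:30.
07:30 UTC + 10h30m = 18:00 Othvik Canton.

18:00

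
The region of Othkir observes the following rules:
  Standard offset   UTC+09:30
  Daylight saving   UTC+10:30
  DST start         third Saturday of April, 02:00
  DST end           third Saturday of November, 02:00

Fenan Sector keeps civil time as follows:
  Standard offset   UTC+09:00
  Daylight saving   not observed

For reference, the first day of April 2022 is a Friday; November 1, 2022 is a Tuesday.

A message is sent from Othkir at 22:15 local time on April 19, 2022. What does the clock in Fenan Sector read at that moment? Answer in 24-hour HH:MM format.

20:45

1 April 2022 is a Friday, so the first Saturday is April 2 and the third is April 16.
1 November 2022 is a Tuesday, so the first Saturday is November 5 and the third is November 19.
April 19, 2022 falls between 16 April and 19 November, so daylight saving is in effect and Othkir is at UTC+10:30.
22:15 Othkir − 10h30m = 11:45 UTC.
Fenan Sector stays on UTC+09:00 all year.
11:45 UTC + 9h = 20:45 Fenan Sector.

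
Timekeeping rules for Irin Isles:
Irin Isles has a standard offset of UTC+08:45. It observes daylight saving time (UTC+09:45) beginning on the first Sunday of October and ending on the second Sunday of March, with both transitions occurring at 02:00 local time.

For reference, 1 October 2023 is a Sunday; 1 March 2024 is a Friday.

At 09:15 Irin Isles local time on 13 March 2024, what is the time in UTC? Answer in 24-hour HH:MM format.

1 October 2023 is a Sunday, so the first Sunday is October 1.
1 March 2024 is a Friday, so the first Sunday is March 3 and the second is March 10.
13 March 2024 does not fall between 1 October 2023 and 10 March 2024, so daylight saving is not in effect and Irin Isles is at UTC+08:45.
09:15 local − 8h45m = 00:30 UTC.

00:30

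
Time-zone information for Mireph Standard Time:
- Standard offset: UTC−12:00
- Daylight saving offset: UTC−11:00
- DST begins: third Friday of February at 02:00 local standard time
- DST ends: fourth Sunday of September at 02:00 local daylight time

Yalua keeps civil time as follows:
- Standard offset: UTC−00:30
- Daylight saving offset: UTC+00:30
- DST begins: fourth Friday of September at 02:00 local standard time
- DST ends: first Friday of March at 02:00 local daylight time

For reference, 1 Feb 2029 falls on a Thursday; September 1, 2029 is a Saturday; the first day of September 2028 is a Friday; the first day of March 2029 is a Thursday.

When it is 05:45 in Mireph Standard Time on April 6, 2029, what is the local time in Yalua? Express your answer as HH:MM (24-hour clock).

16:15

1 February 2029 is a Thursday, so the first Friday is February 2 and the third is February 16.
1 September 2029 is a Saturday, so the first Sunday is September 2 and the fourth is September 23.
April 6, 2029 falls between 16 February and 23 September, so daylight saving is in effect and Mireph Standard Time is at UTC−11:00.
05:45 Mireph Standard Time + 11h = 16:45 UTC.
1 September 2028 is a Friday, so the first Friday is September 1 and the fourth is September 22.
1 March 2029 is a Thursday, so the first Friday is March 2.
At the standard offset (UTC−00:30), 16:45 UTC − 0h30m = 16:15 Yalua standard time.
The standard-time date in Yalua, April 6, 2029, is outside the daylight-saving period (22 September 2028 – 2 March 2029), so Yalua is on standard time, UTC−00:30.
16:45 UTC − 0h30m = 16:15 Yalua.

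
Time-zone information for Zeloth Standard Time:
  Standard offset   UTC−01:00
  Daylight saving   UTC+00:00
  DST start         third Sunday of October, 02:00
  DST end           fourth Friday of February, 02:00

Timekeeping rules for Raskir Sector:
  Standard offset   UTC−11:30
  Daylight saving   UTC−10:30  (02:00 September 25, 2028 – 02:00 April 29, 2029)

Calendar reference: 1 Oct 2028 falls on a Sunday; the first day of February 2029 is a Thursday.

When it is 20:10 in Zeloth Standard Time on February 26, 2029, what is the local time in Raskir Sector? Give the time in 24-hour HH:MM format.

1 October 2028 is a Sunday, so the first Sunday is October 1 and the third is October 15.
1 February 2029 is a Thursday, so the first Friday is February 2 and the fourth is February 23.
February 26, 2029 is outside the daylight-saving period (15 October 2028 – 23 February 2029), so Zeloth Standard Time is on standard time, UTC−01:00.
20:10 Zeloth Standard Time + 1h = 21:10 UTC.
At the standard offset (UTC−11:30), 21:10 UTC − 11h30m = 09:40 Raskir Sector standard time.
The standard-time date in Raskir Sector, February 26, 2029, falls between 25 September 2028 and 29 April 2029, so daylight saving is in effect and Raskir Sector is at UTC−10:30.
21:10 UTC − 10h30m = 10:40 Raskir Sector.

10:40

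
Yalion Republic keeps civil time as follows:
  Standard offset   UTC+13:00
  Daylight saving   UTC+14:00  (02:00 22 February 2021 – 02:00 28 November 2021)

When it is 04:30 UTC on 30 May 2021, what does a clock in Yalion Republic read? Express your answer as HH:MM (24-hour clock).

At the standard offset (UTC+13:00), 04:30 UTC + 13h = 17:30 Yalion Republic standard time.
The standard-time date in Yalion Republic, 30 May 2021, falls between 22 February and 28 November, so daylight saving is in effect and Yalion Republic is at UTC+14:00.
04:30 UTC + 14h = 18:30 local.

18:30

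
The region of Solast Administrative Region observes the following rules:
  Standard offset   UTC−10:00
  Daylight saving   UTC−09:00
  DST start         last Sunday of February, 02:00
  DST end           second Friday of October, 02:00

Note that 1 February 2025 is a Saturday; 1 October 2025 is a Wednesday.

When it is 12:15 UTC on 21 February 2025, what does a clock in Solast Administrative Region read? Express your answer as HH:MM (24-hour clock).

02:15

1 February 2025 is a Saturday, so Sundays fall on 2, 9, 16, 23; the last is February 23.
1 October 2025 is a Wednesday, so the first Friday is October 3 and the second is October 10.
At the standard offset (UTC−10:00), 12:15 UTC − 10h = 02:15 Solast Administrative Region standard time.
The standard-time date in Solast Administrative Region, 21 February 2025, is outside the daylight-saving period (23 February – 10 October), so Solast Administrative Region is on standard time, UTC−10:00.
12:15 UTC − 10h = 02:15 local.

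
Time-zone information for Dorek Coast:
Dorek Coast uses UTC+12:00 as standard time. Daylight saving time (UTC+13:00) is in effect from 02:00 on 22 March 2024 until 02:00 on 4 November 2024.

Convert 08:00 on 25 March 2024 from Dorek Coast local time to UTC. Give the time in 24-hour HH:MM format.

Daylight saving runs 22 March – 4 November; 25 March 2024 is inside that window, so Dorek Coast is at UTC+13:00.
08:00 local − 13h = 19:00 UTC (rolling into the previous day, 24 March 2024).

19:00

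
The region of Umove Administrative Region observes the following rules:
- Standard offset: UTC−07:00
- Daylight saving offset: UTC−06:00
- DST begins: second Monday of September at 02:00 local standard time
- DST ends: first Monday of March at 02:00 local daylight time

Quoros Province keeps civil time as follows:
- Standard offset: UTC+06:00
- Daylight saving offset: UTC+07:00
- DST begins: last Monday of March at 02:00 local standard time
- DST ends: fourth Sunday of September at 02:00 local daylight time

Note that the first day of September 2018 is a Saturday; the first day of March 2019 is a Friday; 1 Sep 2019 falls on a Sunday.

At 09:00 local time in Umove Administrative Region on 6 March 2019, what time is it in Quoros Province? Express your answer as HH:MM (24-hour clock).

1 September 2018 is a Saturday, so the first Monday is September 3 and the second is September 10.
1 March 2019 is a Friday, so the first Monday is March 4.
6 March 2019 does not fall between 10 September 2018 and 4 March 2019, so daylight saving is not in effect and Umove Administrative Region is at UTC−07:00.
09:00 Umove Administrative Region + 7h = 16:00 UTC.
1 March 2019 is a Friday, so Mondays fall on 4, 11, 18, 25; the last is March 25.
1 September 2019 is a Sunday, so the first Sunday is September 1 and the fourth is September 22.
At the standard offset (UTC+06:00), 16:00 UTC + 6h = 22:00 Quoros Province standard time.
The standard-time date in Quoros Province, 6 March 2019, does not fall between 25 March and 22 September, so daylight saving is not in effect and Quoros Province is at UTC+06:00.
16:00 UTC + 6h = 22:00 Quoros Province.

22:00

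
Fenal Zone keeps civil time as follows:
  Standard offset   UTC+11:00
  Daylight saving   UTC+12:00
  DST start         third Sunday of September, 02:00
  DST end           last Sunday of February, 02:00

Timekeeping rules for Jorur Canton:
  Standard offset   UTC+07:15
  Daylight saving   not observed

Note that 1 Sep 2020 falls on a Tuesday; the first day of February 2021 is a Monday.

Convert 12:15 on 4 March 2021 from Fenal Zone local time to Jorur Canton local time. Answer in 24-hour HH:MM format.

1 September 2020 is a Tuesday, so the first Sunday is September 6 and the third is September 20.
1 February 2021 is a Monday, so Sundays fall on 7, 14, 21, 28; the last is February 28.
Daylight saving runs 20 September 2020 – 28 February 2021; 4 March 2021 is outside that window, so Fenal Zone is on standard time at UTC+11:00.
12:15 Fenal Zone − 11h = 01:15 UTC.
Jorur Canton has no daylight saving, so its offset is UTC+07:15 year-round.
01:15 UTC + 7h15m = 08:30 Jorur Canton.

08:30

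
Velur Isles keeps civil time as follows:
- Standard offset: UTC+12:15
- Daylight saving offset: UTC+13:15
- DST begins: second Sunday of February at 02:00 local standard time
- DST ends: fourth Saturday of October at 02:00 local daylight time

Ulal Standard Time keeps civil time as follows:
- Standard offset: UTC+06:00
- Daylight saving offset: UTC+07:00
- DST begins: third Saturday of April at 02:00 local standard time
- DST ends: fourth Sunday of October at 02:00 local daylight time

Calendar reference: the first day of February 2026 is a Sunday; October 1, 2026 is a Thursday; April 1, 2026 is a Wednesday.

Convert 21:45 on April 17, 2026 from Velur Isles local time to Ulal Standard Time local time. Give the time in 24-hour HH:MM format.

1 February 2026 is a Sunday, so the first Sunday is February 1 and the second is February 8.
1 October 2026 is a Thursday, so the first Saturday is October 3 and the fourth is October 24.
Daylight saving runs 8 February – 24 October; April 17, 2026 is inside that window, so Velur Isles is at UTC+13:15.
21:45 Velur Isles − 13h15m = 08:30 UTC.
1 April 2026 is a Wednesday, so the first Saturday is April 4 and the third is April 18.
1 October 2026 is a Thursday, so the first Sunday is October 4 and the fourth is October 25.
At the standard offset (UTC+06:00), 08:30 UTC + 6h = 14:30 Ulal Standard Time standard time.
The standard-time date in Ulal Standard Time, April 17, 2026, does not fall between 18 April and 25 October, so daylight saving is not in effect and Ulal Standard Time is at UTC+06:00.
08:30 UTC + 6h = 14:30 Ulal Standard Time.

14:30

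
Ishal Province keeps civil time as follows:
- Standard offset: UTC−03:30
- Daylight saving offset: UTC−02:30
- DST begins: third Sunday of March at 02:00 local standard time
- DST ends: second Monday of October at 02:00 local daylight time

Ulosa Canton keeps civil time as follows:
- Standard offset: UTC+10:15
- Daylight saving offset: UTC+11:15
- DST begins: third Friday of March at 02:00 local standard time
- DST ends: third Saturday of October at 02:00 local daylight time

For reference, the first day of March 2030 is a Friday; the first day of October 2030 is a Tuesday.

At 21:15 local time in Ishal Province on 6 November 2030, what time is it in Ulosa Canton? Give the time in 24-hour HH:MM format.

11:00

1 March 2030 is a Friday, so the first Sunday is March 3 and the third is March 17.
1 October 2030 is a Tuesday, so the first Monday is October 7 and the second is October 14.
Daylight saving runs 17 March – 14 October; 6 November 2030 is outside that window, so Ishal Province is on standard time at UTC−03:30.
21:15 Ishal Province + 3h30m = 00:45 UTC (rolling into the next day, 7 November 2030).
1 March 2030 is a Friday, so the first Friday is March 1 and the third is March 15.
1 October 2030 is a Tuesday, so the first Saturday is October 5 and the third is October 19.
At the standard offset (UTC+10:15), 00:45 UTC + 10h15m = 11:00 Ulosa Canton standard time.
The standard-time date in Ulosa Canton, 7 November 2030, is outside the daylight-saving period (15 March – 19 October), so Ulosa Canton is on standard time, UTC+10:15.
00:45 UTC + 10h15m = 11:00 Ulosa Canton.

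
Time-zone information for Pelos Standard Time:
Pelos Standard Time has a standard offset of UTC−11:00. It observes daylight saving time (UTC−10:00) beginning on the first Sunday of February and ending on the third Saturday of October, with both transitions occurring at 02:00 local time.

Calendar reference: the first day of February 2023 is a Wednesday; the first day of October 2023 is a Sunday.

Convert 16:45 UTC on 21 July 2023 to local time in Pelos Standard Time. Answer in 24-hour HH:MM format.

1 February 2023 is a Wednesday, so the first Sunday is February 5.
1 October 2023 is a Sunday, so the first Saturday is October 7 and the third is October 21.
At the standard offset (UTC−11:00), 16:45 UTC − 11h = 05:45 Pelos Standard Time standard time.
The standard-time date in Pelos Standard Time, 21 July 2023, falls between 5 February and 21 October, so daylight saving is in effect and Pelos Standard Time is at UTC−10:00.
16:45 UTC − 10h = 06:45 local.

06:45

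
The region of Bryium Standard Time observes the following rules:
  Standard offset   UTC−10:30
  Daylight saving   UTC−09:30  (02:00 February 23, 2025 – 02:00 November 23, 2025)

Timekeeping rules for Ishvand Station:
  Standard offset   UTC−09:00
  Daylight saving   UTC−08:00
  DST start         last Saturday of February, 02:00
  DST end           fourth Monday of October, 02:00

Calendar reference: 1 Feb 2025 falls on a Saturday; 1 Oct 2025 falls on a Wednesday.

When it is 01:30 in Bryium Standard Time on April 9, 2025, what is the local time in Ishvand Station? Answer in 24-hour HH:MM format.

03:00

April 9, 2025 falls between 23 February and 23 November, so daylight saving is in effect and Bryium Standard Time is at UTC−09:30.
01:30 Bryium Standard Time + 9h30m = 11:00 UTC.
1 February 2025 is a Saturday, so Saturdays fall on 1, 8, 15, 22; the last is February 22.
1 October 2025 is a Wednesday, so the first Monday is October 6 and the fourth is October 27.
At the standard offset (UTC−09:00), 11:00 UTC − 9h = 02:00 Ishvand Station standard time.
The standard-time date in Ishvand Station, April 9, 2025, lies within the daylight-saving period (22 February – 27 October), so Ishvand Station is on daylight time, UTC−08:00.
11:00 UTC − 8h = 03:00 Ishvand Station.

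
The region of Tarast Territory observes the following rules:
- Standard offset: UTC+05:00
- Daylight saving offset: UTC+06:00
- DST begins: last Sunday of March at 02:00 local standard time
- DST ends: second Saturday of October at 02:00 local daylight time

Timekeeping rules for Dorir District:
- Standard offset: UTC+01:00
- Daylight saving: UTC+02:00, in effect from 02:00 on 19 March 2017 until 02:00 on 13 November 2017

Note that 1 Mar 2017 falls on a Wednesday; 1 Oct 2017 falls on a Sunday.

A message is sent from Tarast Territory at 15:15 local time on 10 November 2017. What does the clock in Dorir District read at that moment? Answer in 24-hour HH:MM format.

1 March 2017 is a Wednesday, so Sundays fall on 5, 12, 19, 26; the last is March 26.
1 October 2017 is a Sunday, so the first Saturday is October 7 and the second is October 14.
10 November 2017 does not fall between 26 March and 14 October, so daylight saving is not in effect and Tarast Territory is at UTC+05:00.
15:15 Tarast Territory − 5h = 10:15 UTC.
At the standard offset (UTC+01:00), 10:15 UTC + 1h = 11:15 Dorir District standard time.
The standard-time date in Dorir District, 10 November 2017, falls between 19 March and 13 November, so daylight saving is in effect and Dorir District is at UTC+02:00.
10:15 UTC + 2h = 12:15 Dorir District.

12:15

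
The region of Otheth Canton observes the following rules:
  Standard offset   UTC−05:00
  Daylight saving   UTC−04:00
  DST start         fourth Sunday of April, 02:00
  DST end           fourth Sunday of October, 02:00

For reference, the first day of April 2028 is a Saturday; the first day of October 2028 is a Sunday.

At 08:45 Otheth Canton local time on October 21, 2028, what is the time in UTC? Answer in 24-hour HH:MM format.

12:45

1 April 2028 is a Saturday, so the first Sunday is April 2 and the fourth is April 23.
1 October 2028 is a Sunday, so the first Sunday is October 1 and the fourth is October 22.
Daylight saving runs 23 April – 22 October; October 21, 2028 is inside that window, so Otheth Canton is at UTC−04:00.
08:45 local + 4h = 12:45 UTC.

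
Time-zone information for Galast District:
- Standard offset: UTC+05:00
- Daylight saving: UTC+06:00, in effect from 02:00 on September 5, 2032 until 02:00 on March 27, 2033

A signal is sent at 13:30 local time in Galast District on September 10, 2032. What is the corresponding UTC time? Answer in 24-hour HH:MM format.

Daylight saving runs 5 September 2032 – 27 March 2033; September 10, 2032 is inside that window, so Galast District is at UTC+06:00.
13:30 local − 6h = 07:30 UTC.

07:30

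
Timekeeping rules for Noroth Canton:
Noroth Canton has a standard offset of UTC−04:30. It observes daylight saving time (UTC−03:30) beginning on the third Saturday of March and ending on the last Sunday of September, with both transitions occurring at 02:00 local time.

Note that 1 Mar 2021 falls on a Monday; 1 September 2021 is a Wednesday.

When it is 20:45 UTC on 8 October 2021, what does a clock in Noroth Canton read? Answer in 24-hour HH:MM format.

16:15

1 March 2021 is a Monday, so the first Saturday is March 6 and the third is March 20.
1 September 2021 is a Wednesday, so Sundays fall on 5, 12, 19, 26; the last is September 26.
At the standard offset (UTC−04:30), 20:45 UTC − 4h30m = 16:15 Noroth Canton standard time.
The standard-time date in Noroth Canton, 8 October 2021, does not fall between 20 March and 26 September, so daylight saving is not in effect and Noroth Canton is at UTC−04:30.
20:45 UTC − 4h30m = 16:15 local.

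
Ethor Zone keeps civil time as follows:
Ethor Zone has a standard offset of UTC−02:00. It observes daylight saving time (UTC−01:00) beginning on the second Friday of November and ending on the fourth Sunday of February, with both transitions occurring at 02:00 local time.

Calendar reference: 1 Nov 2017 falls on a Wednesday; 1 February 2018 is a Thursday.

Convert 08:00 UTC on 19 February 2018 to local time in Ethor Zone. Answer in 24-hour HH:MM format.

07:00

1 November 2017 is a Wednesday, so the first Friday is November 3 and the second is November 10.
1 February 2018 is a Thursday, so the first Sunday is February 4 and the fourth is February 25.
At the standard offset (UTC−02:00), 08:00 UTC − 2h = 06:00 Ethor Zone standard time.
Daylight saving runs 10 November 2017 – 25 February 2018; the standard-time date in Ethor Zone, 19 February 2018, is inside that window, so Ethor Zone is at UTC−01:00.
08:00 UTC − 1h = 07:00 local.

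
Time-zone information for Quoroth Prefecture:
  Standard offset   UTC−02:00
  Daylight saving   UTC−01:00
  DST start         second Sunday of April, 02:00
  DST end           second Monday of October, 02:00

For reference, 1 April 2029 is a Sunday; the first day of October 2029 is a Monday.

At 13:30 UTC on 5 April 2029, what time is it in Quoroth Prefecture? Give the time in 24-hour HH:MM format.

1 April 2029 is a Sunday, so the first Sunday is April 1 and the second is April 8.
1 October 2029 is a Monday, so the first Monday is October 1 and the second is October 8.
At the standard offset (UTC−02:00), 13:30 UTC − 2h = 11:30 Quoroth Prefecture standard time.
Daylight saving runs 8 April – 8 October; the standard-time date in Quoroth Prefecture, 5 April 2029, is outside that window, so Quoroth Prefecture is on standard time at UTC−02:00.
13:30 UTC − 2h = 11:30 local.

11:30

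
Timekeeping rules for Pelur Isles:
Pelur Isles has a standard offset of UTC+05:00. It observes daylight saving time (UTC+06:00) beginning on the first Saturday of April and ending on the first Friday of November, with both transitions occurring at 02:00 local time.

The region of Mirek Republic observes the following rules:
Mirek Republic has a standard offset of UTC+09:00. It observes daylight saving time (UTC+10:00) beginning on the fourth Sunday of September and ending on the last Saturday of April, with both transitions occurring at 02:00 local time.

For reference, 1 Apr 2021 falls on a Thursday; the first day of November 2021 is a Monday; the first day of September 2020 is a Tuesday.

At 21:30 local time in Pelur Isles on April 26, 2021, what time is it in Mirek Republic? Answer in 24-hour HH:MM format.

00:30

1 April 2021 is a Thursday, so the first Saturday is April 3.
1 November 2021 is a Monday, so the first Friday is November 5.
April 26, 2021 lies within the daylight-saving period (3 April – 5 November), so Pelur Isles is on daylight time, UTC+06:00.
21:30 Pelur Isles − 6h = 15:30 UTC.
1 September 2020 is a Tuesday, so the first Sunday is September 6 and the fourth is September 27.
1 April 2021 is a Thursday, so Saturdays fall on 3, 10, 17, 24; the last is April 24.
At the standard offset (UTC+09:00), 15:30 UTC + 9h = 00:30 Mirek Republic standard time (rolling into the next day, 27 April 2021).
The standard-time date in Mirek Republic, April 27, 2021, does not fall between 27 September 2020 and 24 April 2021, so daylight saving is not in effect and Mirek Republic is at UTC+09:00.
15:30 UTC + 9h = 00:30 Mirek Republic (rolling into the next day, 27 April 2021).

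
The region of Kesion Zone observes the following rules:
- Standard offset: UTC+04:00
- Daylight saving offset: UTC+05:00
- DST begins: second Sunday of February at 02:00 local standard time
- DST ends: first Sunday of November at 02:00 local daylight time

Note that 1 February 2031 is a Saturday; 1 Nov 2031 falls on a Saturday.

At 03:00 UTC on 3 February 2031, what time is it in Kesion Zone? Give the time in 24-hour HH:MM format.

07:00

1 February 2031 is a Saturday, so the first Sunday is February 2 and the second is February 9.
1 November 2031 is a Saturday, so the first Sunday is November 2.
At the standard offset (UTC+04:00), 03:00 UTC + 4h = 07:00 Kesion Zone standard time.
The standard-time date in Kesion Zone, 3 February 2031, does not fall between 9 February and 2 November, so daylight saving is not in effect and Kesion Zone is at UTC+04:00.
03:00 UTC + 4h = 07:00 local.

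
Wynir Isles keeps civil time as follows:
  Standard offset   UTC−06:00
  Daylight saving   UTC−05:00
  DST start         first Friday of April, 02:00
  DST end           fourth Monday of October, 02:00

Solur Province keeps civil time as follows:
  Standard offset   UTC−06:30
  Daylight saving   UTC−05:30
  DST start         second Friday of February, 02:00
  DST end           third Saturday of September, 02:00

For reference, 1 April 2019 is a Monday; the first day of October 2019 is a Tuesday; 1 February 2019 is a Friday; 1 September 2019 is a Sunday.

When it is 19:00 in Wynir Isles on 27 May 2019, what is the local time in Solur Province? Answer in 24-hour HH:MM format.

18:30

1 April 2019 is a Monday, so the first Friday is April 5.
1 October 2019 is a Tuesday, so the first Monday is October 7 and the fourth is October 28.
Daylight saving runs 5 April – 28 October; 27 May 2019 is inside that window, so Wynir Isles is at UTC−05:00.
19:00 Wynir Isles + 5h = 00:00 UTC (rolling into the next day, 28 May 2019).
1 February 2019 is a Friday, so the first Friday is February 1 and the second is February 8.
1 September 2019 is a Sunday, so the first Saturday is September 7 and the third is September 21.
At the standard offset (UTC−06:30), 00:00 UTC − 6h30m = 17:30 Solur Province standard time (rolling into the previous day, 27 May 2019).
The standard-time date in Solur Province, 27 May 2019, lies within the daylight-saving period (8 February – 21 September), so Solur Province is on daylight time, UTC−05:30.
00:00 UTC − 5h30m = 18:30 Solur Province (rolling into the previous day, 27 May 2019).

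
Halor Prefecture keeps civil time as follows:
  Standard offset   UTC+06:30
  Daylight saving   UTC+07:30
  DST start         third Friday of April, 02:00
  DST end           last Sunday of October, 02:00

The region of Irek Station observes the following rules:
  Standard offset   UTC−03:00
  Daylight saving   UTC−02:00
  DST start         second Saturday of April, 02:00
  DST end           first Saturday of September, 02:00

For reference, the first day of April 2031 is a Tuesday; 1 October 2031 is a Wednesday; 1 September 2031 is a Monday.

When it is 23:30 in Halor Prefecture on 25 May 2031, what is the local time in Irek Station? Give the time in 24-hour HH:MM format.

1 April 2031 is a Tuesday, so the first Friday is April 4 and the third is April 18.
1 October 2031 is a Wednesday, so Sundays fall on 5, 12, 19, 26; the last is October 26.
25 May 2031 falls between 18 April and 26 October, so daylight saving is in effect and Halor Prefecture is at UTC+07:30.
23:30 Halor Prefecture − 7h30m = 16:00 UTC.
1 April 2031 is a Tuesday, so the first Saturday is April 5 and the second is April 12.
1 September 2031 is a Monday, so the first Saturday is September 6.
At the standard offset (UTC−03:00), 16:00 UTC − 3h = 13:00 Irek Station standard time.
The standard-time date in Irek Station, 25 May 2031, falls between 12 April and 6 September, so daylight saving is in effect and Irek Station is at UTC−02:00.
16:00 UTC − 2h = 14:00 Irek Station.

14:00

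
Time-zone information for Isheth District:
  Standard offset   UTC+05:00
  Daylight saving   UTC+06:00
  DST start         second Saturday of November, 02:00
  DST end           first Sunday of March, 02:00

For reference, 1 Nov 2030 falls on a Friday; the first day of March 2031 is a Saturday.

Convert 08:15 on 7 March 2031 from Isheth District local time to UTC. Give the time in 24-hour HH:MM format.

1 November 2030 is a Friday, so the first Saturday is November 2 and the second is November 9.
1 March 2031 is a Saturday, so the first Sunday is March 2.
Daylight saving runs 9 November 2030 – 2 March 2031; 7 March 2031 is outside that window, so Isheth District is on standard time at UTC+05:00.
08:15 local − 5h = 03:15 UTC.

03:15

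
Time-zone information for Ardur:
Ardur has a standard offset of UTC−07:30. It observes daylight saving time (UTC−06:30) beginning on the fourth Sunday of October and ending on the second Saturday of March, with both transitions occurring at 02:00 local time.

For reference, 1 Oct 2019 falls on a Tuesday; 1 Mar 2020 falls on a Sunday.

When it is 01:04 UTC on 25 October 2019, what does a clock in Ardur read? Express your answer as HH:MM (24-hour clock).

1 October 2019 is a Tuesday, so the first Sunday is October 6 and the fourth is October 27.
1 March 2020 is a Sunday, so the first Saturday is March 7 and the second is March 14.
At the standard offset (UTC−07:30), 01:04 UTC − 7h30m = 17:34 Ardur standard time (rolling into the previous day, 24 October 2019).
Daylight saving runs 27 October 2019 – 14 March 2020; the standard-time date in Ardur, 24 October 2019, is outside that window, so Ardur is on standard time at UTC−07:30.
01:04 UTC − 7h30m = 17:34 local (rolling into the previous day, 24 October 2019).

17:34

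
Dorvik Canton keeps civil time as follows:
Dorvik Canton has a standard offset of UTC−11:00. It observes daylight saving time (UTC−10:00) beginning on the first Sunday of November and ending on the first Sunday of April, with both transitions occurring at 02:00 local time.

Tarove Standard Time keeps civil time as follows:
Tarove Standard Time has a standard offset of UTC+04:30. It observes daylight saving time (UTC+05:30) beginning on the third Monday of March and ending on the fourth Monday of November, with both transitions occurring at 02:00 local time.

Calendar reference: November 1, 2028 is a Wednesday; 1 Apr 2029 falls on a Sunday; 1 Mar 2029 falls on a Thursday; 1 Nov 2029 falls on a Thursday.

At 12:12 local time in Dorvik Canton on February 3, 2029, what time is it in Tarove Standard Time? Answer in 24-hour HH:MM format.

02:42

1 November 2028 is a Wednesday, so the first Sunday is November 5.
1 April 2029 is a Sunday, so the first Sunday is April 1.
February 3, 2029 lies within the daylight-saving period (5 November 2028 – 1 April 2029), so Dorvik Canton is on daylight time, UTC−10:00.
12:12 Dorvik Canton + 10h = 22:12 UTC.
1 March 2029 is a Thursday, so the first Monday is March 5 and the third is March 19.
1 November 2029 is a Thursday, so the first Monday is November 5 and the fourth is November 26.
At the standard offset (UTC+04:30), 22:12 UTC + 4h30m = 02:42 Tarove Standard Time standard time (rolling into the next day, 4 February 2029).
Daylight saving runs 19 March – 26 November; the standard-time date in Tarove Standard Time, February 4, 2029, is outside that window, so Tarove Standard Time is on standard time at UTC+04:30.
22:12 UTC + 4h30m = 02:42 Tarove Standard Time (rolling into the next day, 4 February 2029).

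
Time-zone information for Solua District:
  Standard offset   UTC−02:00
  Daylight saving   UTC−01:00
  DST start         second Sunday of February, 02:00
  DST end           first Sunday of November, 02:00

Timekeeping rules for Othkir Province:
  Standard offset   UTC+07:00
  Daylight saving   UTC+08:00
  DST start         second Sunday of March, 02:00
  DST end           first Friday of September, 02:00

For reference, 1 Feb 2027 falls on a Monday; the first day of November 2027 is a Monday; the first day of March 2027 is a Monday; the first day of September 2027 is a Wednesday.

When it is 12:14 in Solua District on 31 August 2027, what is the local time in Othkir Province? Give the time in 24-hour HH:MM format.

1 February 2027 is a Monday, so the first Sunday is February 7 and the second is February 14.
1 November 2027 is a Monday, so the first Sunday is November 7.
31 August 2027 falls between 14 February and 7 November, so daylight saving is in effect and Solua District is at UTC−01:00.
12:14 Solua District + 1h = 13:14 UTC.
1 March 2027 is a Monday, so the first Sunday is March 7 and the second is March 14.
1 September 2027 is a Wednesday, so the first Friday is September 3.
At the standard offset (UTC+07:00), 13:14 UTC + 7h = 20:14 Othkir Province standard time.
Daylight saving runs 14 March – 3 September; the standard-time date in Othkir Province, 31 August 2027, is inside that window, so Othkir Province is at UTC+08:00.
13:14 UTC + 8h = 21:14 Othkir Province.

21:14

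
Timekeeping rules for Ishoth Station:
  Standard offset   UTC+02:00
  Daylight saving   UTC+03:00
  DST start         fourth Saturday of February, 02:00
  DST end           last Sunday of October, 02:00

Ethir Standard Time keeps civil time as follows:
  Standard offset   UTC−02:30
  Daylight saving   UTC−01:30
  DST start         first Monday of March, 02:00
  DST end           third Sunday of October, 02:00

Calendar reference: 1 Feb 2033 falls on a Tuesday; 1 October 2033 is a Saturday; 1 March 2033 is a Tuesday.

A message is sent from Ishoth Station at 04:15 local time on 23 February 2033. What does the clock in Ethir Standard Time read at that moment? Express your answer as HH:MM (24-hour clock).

1 February 2033 is a Tuesday, so the first Saturday is February 5 and the fourth is February 26.
1 October 2033 is a Saturday, so Sundays fall on 2, 9, 16, 23, 30; the last is October 30.
23 February 2033 is outside the daylight-saving period (26 February – 30 October), so Ishoth Station is on standard time, UTC+02:00.
04:15 Ishoth Station − 2h = 02:15 UTC.
1 March 2033 is a Tuesday, so the first Monday is March 7.
1 October 2033 is a Saturday, so the first Sunday is October 2 and the third is October 16.
At the standard offset (UTC−02:30), 02:15 UTC − 2h30m = 23:45 Ethir Standard Time standard time (rolling into the previous day, 22 February 2033).
Daylight saving runs 7 March – 16 October; the standard-time date in Ethir Standard Time, 22 February 2033, is outside that window, so Ethir Standard Time is on standard time at UTC−02:30.
02:15 UTC − 2h30m = 23:45 Ethir Standard Time (rolling into the previous day, 22 February 2033).

23:45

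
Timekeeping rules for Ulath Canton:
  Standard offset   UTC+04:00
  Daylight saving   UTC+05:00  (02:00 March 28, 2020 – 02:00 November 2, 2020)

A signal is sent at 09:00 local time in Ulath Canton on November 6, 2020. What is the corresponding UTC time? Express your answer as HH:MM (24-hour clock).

05:00

November 6, 2020 is outside the daylight-saving period (28 March – 2 November), so Ulath Canton is on standard time, UTC+04:00.
09:00 local − 4h = 05:00 UTC.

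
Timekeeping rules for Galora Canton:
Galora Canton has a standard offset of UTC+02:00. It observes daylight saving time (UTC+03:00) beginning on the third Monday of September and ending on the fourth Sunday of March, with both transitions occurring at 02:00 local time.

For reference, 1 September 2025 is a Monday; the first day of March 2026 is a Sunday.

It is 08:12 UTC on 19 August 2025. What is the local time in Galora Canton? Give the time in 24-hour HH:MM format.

1 September 2025 is a Monday, so the first Monday is September 1 and the third is September 15.
1 March 2026 is a Sunday, so the first Sunday is March 1 and the fourth is March 22.
At the standard offset (UTC+02:00), 08:12 UTC + 2h = 10:12 Galora Canton standard time.
The standard-time date in Galora Canton, 19 August 2025, is outside the daylight-saving period (15 September 2025 – 22 March 2026), so Galora Canton is on standard time, UTC+02:00.
08:12 UTC + 2h = 10:12 local.

10:12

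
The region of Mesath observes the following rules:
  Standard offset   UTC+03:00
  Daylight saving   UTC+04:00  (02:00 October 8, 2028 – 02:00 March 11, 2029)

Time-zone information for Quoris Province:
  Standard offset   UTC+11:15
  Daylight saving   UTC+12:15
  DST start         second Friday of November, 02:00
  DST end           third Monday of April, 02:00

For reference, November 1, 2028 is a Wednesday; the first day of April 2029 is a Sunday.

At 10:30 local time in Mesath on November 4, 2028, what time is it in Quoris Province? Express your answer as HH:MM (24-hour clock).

17:45

Daylight saving runs 8 October 2028 – 11 March 2029; November 4, 2028 is inside that window, so Mesath is at UTC+04:00.
10:30 Mesath − 4h = 06:30 UTC.
1 November 2028 is a Wednesday, so the first Friday is November 3 and the second is November 10.
1 April 2029 is a Sunday, so the first Monday is April 2 and the third is April 16.
At the standard offset (UTC+11:15), 06:30 UTC + 11h15m = 17:45 Quoris Province standard time.
The standard-time date in Quoris Province, November 4, 2028, is outside the daylight-saving period (10 November 2028 – 16 April 2029), so Quoris Province is on standard time, UTC+11:15.
06:30 UTC + 11h15m = 17:45 Quoris Province.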